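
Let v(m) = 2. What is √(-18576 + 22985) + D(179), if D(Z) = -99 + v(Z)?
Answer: -97 + √4409 ≈ -30.600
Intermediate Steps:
D(Z) = -97 (D(Z) = -99 + 2 = -97)
√(-18576 + 22985) + D(179) = √(-18576 + 22985) - 97 = √4409 - 97 = -97 + √4409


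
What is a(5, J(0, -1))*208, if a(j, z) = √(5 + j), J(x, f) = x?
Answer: 208*√10 ≈ 657.75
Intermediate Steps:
a(5, J(0, -1))*208 = √(5 + 5)*208 = √10*208 = 208*√10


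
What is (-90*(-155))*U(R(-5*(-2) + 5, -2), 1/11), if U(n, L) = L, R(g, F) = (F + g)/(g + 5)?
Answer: 13950/11 ≈ 1268.2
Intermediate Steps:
R(g, F) = (F + g)/(5 + g)
(-90*(-155))*U(R(-5*(-2) + 5, -2), 1/11) = -90*(-155)/11 = 13950*(1/11) = 13950/11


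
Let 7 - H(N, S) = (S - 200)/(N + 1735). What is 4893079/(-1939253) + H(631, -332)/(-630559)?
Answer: -521430743024122/206655470080163 ≈ -2.5232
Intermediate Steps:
H(N, S) = 7 - (-200 + S)/(1735 + N) (H(N, S) = 7 - (S - 200)/(N + 1735) = 7 - (-200 + S)/(1735 + N))
4893079/(-1939253) + H(631, -332)/(-630559) = 4893079/(-1939253) + ((12345 - 1*(-332) + 7*631)/(1735 + 631))/(-630559) = 4893079*(-1/1939253) + ((12345 + 332 + 4417)/2366)*(-1/630559) = -4893079/1939253 + ((1/2366)*17094)*(-1/630559) = -4893079/1939253 + (1221/169)*(-1/630559) = -4893079/1939253 - 1221/106564471 = -521430743024122/206655470080163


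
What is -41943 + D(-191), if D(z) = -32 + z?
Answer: -42166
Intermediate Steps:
-41943 + D(-191) = -41943 + (-32 - 191) = -41943 - 223 = -42166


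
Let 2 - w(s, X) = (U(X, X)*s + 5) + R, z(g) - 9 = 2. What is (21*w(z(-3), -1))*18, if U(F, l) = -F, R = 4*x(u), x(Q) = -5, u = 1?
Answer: 2268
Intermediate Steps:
z(g) = 11 (z(g) = 9 + 2 = 11)
R = -20 (R = 4*(-5) = -20)
w(s, X) = 17 + X*s (w(s, X) = 2 - (((-X)*s + 5) - 20) = 2 - ((-X*s + 5) - 20) = 2 - ((5 - X*s) - 20) = 2 - (-15 - X*s) = 2 + (15 + X*s) = 17 + X*s)
(21*w(z(-3), -1))*18 = (21*(17 - 1*11))*18 = (21*(17 - 11))*18 = (21*6)*18 = 126*18 = 2268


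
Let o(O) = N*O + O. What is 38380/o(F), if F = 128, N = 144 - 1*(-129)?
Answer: 9595/8768 ≈ 1.0943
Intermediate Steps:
N = 273 (N = 144 + 129 = 273)
o(O) = 274*O (o(O) = 273*O + O = 274*O)
38380/o(F) = 38380/((274*128)) = 38380/35072 = 38380*(1/35072) = 9595/8768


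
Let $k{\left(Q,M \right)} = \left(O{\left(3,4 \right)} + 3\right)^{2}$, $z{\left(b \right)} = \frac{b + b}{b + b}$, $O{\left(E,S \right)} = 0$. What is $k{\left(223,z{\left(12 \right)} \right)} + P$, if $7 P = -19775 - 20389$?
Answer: $- \frac{40101}{7} \approx -5728.7$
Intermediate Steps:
$z{\left(b \right)} = 1$ ($z{\left(b \right)} = \frac{2 b}{2 b} = 2 b \frac{1}{2 b} = 1$)
$k{\left(Q,M \right)} = 9$ ($k{\left(Q,M \right)} = \left(0 + 3\right)^{2} = 3^{2} = 9$)
$P = - \frac{40164}{7}$ ($P = \frac{-19775 - 20389}{7} = \frac{1}{7} \left(-40164\right) = - \frac{40164}{7} \approx -5737.7$)
$k{\left(223,z{\left(12 \right)} \right)} + P = 9 - \frac{40164}{7} = - \frac{40101}{7}$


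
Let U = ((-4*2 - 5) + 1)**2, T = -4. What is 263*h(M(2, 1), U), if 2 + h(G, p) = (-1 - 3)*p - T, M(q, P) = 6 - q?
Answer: -150962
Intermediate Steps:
U = 144 (U = ((-8 - 5) + 1)**2 = (-13 + 1)**2 = (-12)**2 = 144)
h(G, p) = 2 - 4*p (h(G, p) = -2 + ((-1 - 3)*p - 1*(-4)) = -2 + (-4*p + 4) = -2 + (4 - 4*p) = 2 - 4*p)
263*h(M(2, 1), U) = 263*(2 - 4*144) = 263*(2 - 576) = 263*(-574) = -150962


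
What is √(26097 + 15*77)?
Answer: 6*√757 ≈ 165.08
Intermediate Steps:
√(26097 + 15*77) = √(26097 + 1155) = √27252 = 6*√757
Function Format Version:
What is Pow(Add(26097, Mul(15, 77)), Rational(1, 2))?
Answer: Mul(6, Pow(757, Rational(1, 2))) ≈ 165.08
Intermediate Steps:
Pow(Add(26097, Mul(15, 77)), Rational(1, 2)) = Pow(Add(26097, 1155), Rational(1, 2)) = Pow(27252, Rational(1, 2)) = Mul(6, Pow(757, Rational(1, 2)))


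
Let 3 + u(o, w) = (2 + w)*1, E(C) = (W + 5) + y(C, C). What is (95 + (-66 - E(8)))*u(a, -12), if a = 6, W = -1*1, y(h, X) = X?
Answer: -221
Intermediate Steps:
W = -1
E(C) = 4 + C (E(C) = (-1 + 5) + C = 4 + C)
u(o, w) = -1 + w (u(o, w) = -3 + (2 + w)*1 = -3 + (2 + w) = -1 + w)
(95 + (-66 - E(8)))*u(a, -12) = (95 + (-66 - (4 + 8)))*(-1 - 12) = (95 + (-66 - 1*12))*(-13) = (95 + (-66 - 12))*(-13) = (95 - 78)*(-13) = 17*(-13) = -221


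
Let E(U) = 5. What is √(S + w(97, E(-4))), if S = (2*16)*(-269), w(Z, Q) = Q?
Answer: I*√8603 ≈ 92.752*I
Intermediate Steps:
S = -8608 (S = 32*(-269) = -8608)
√(S + w(97, E(-4))) = √(-8608 + 5) = √(-8603) = I*√8603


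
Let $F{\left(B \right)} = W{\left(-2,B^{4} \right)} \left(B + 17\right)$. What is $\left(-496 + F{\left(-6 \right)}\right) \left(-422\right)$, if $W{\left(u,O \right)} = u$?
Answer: $218596$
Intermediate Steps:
$F{\left(B \right)} = -34 - 2 B$ ($F{\left(B \right)} = - 2 \left(B + 17\right) = - 2 \left(17 + B\right) = -34 - 2 B$)
$\left(-496 + F{\left(-6 \right)}\right) \left(-422\right) = \left(-496 - 22\right) \left(-422\right) = \left(-518\right) \left(-422\right) = 218596$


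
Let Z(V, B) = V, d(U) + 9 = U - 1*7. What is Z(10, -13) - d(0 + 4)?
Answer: 22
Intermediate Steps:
d(U) = -16 + U (d(U) = -9 + (U - 1*7) = -9 + (U - 7) = -9 + (-7 + U) = -16 + U)
Z(10, -13) - d(0 + 4) = 10 - (-16 + (0 + 4)) = 10 - (-16 + 4) = 10 - 1*(-12) = 10 + 12 = 22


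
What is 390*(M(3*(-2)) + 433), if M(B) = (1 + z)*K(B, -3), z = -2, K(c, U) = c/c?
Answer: 168480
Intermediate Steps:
K(c, U) = 1
M(B) = -1 (M(B) = (1 - 2)*1 = -1*1 = -1)
390*(M(3*(-2)) + 433) = 390*(-1 + 433) = 390*432 = 168480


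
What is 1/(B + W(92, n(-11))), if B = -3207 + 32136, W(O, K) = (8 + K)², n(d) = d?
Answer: 1/28938 ≈ 3.4557e-5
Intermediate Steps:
B = 28929
1/(B + W(92, n(-11))) = 1/(28929 + (8 - 11)²) = 1/(28929 + (-3)²) = 1/(28929 + 9) = 1/28938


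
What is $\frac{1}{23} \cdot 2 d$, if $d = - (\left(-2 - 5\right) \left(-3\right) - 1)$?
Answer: $- \frac{40}{23} \approx -1.7391$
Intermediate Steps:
$d = -20$ ($d = - (\left(-7\right) \left(-3\right) - 1) = - (21 - 1) = \left(-1\right) 20 = -20$)
$\frac{1}{23} \cdot 2 d = \frac{1}{23} \cdot 2 \left(-20\right) = \frac{2}{23} \left(-20\right) = - \frac{40}{23}$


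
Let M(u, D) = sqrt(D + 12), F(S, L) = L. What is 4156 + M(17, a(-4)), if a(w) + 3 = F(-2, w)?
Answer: 4156 + sqrt(5) ≈ 4158.2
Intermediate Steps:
a(w) = -3 + w
M(u, D) = sqrt(12 + D)
4156 + M(17, a(-4)) = 4156 + sqrt(12 + (-3 - 4)) = 4156 + sqrt(12 - 7) = 4156 + sqrt(5)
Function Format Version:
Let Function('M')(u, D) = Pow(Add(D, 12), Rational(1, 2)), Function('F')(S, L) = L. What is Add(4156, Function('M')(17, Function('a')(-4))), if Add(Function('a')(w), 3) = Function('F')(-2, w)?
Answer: Add(4156, Pow(5, Rational(1, 2))) ≈ 4158.2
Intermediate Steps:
Function('a')(w) = Add(-3, w)
Function('M')(u, D) = Pow(Add(12, D), Rational(1, 2))
Add(4156, Function('M')(17, Function('a')(-4))) = Add(4156, Pow(Add(12, Add(-3, -4)), Rational(1, 2))) = Add(4156, Pow(Add(12, -7), Rational(1, 2))) = Add(4156, Pow(5, Rational(1, 2)))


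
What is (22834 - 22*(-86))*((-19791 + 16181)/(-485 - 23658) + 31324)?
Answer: 18699258599892/24143 ≈ 7.7452e+8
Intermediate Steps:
(22834 - 22*(-86))*((-19791 + 16181)/(-485 - 23658) + 31324) = (22834 + 1892)*(-3610/(-24143) + 31324) = 24726*(-3610*(-1/24143) + 31324) = 24726*(3610/24143 + 31324) = 24726*(756258942/24143) = 18699258599892/24143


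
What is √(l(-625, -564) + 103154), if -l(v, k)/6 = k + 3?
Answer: 2*√26630 ≈ 326.37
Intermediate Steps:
l(v, k) = -18 - 6*k (l(v, k) = -6*(k + 3) = -6*(3 + k) = -18 - 6*k)
√(l(-625, -564) + 103154) = √((-18 - 6*(-564)) + 103154) = √((-18 + 3384) + 103154) = √(3366 + 103154) = √106520 = 2*√26630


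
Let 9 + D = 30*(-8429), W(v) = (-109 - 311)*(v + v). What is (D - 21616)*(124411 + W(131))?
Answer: -3944767645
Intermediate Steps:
W(v) = -840*v
D = -252879 (D = -9 + 30*(-8429) = -9 - 252870 = -252879)
(D - 21616)*(124411 + W(131)) = (-252879 - 21616)*(124411 - 840*131) = -274495*(124411 - 110040) = -274495*14371 = -3944767645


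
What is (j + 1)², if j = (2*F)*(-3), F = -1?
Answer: 49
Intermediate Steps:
j = 6 (j = (2*(-1))*(-3) = -2*(-3) = 6)
(j + 1)² = (6 + 1)² = 7² = 49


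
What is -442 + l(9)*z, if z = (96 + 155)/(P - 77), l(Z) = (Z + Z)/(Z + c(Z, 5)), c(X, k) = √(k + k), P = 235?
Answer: -2458847/5609 - 2259*√10/5609 ≈ -439.65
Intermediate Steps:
c(X, k) = √2*√k (c(X, k) = √(2*k) = √2*√k)
l(Z) = 2*Z/(Z + √10) (l(Z) = (Z + Z)/(Z + √2*√5) = (2*Z)/(Z + √10) = 2*Z/(Z + √10))
z = 251/158 (z = (96 + 155)/(235 - 77) = 251/158 ≈ 1.5886)
-442 + l(9)*z = -442 + (2*9/(9 + √10))*(251/158) = -442 + (18/(9 + √10))*(251/158) = -442 + 2259/(79*(9 + √10))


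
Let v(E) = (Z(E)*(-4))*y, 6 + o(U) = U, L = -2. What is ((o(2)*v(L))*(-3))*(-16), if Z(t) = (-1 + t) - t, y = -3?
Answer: 2304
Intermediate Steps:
o(U) = -6 + U
Z(t) = -1
v(E) = -12 (v(E) = -1*(-4)*(-3) = 4*(-3) = -12)
((o(2)*v(L))*(-3))*(-16) = (((-6 + 2)*(-12))*(-3))*(-16) = (-4*(-12)*(-3))*(-16) = (48*(-3))*(-16) = -144*(-16) = 2304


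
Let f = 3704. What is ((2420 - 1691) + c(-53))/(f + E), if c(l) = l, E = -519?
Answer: 52/245 ≈ 0.21224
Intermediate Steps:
((2420 - 1691) + c(-53))/(f + E) = ((2420 - 1691) - 53)/(3704 - 519) = (729 - 53)/3185 = 676*(1/3185) = 52/245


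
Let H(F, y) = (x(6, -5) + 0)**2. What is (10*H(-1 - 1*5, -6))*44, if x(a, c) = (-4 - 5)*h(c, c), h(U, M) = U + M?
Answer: 3564000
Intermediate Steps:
h(U, M) = M + U
x(a, c) = -18*c (x(a, c) = (-4 - 5)*(c + c) = -18*c)
H(F, y) = 8100 (H(F, y) = (-18*(-5) + 0)**2 = (90 + 0)**2 = 90**2 = 8100)
(10*H(-1 - 1*5, -6))*44 = (10*8100)*44 = 81000*44 = 3564000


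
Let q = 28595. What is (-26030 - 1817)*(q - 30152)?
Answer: 43357779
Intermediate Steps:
(-26030 - 1817)*(q - 30152) = (-26030 - 1817)*(28595 - 30152) = -27847*(-1557) = 43357779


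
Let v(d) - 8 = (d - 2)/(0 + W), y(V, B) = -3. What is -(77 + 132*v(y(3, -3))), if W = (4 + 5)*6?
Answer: -10087/9 ≈ -1120.8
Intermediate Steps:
W = 54 (W = 9*6 = 54)
v(d) = 215/27 + d/54 (v(d) = 8 + (d - 2)/(0 + 54) = 8 + (-2 + d)/54 = 8 + (-2 + d)*(1/54) = 8 + (-1/27 + d/54) = 215/27 + d/54)
-(77 + 132*v(y(3, -3))) = -(77 + 132*(215/27 + (1/54)*(-3))) = -(77 + 132*(215/27 - 1/18)) = -(77 + 132*(427/54)) = -(77 + 9394/9) = -1*10087/9 = -10087/9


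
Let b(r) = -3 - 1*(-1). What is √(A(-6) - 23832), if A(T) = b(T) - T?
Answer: 2*I*√5957 ≈ 154.36*I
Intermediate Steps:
b(r) = -2 (b(r) = -3 + 1 = -2)
A(T) = -2 - T
√(A(-6) - 23832) = √((-2 - 1*(-6)) - 23832) = √((-2 + 6) - 23832) = √(4 - 23832) = √(-23828) = 2*I*√5957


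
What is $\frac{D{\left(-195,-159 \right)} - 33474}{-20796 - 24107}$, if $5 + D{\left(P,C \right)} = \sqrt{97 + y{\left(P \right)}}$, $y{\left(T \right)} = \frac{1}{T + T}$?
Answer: $\frac{33479}{44903} - \frac{\sqrt{14753310}}{17512170} \approx 0.74537$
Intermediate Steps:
$y{\left(T \right)} = \frac{1}{2 T}$
$D{\left(P,C \right)} = -5 + \sqrt{97 + \frac{1}{2 P}}$
$\frac{D{\left(-195,-159 \right)} - 33474}{-20796 - 24107} = \frac{\left(-5 + \frac{\sqrt{388 + \frac{2}{-195}}}{2}\right) - 33474}{-20796 - 24107} = \frac{\left(-5 + \frac{\sqrt{388 + 2 \left(- \frac{1}{195}\right)}}{2}\right) - 33474}{-44903} = \left(\left(-5 + \frac{\sqrt{388 - \frac{2}{195}}}{2}\right) - 33474\right) \left(- \frac{1}{44903}\right) = \left(\left(-5 + \frac{\sqrt{\frac{75658}{195}}}{2}\right) - 33474\right) \left(- \frac{1}{44903}\right) = \left(\left(-5 + \frac{\frac{1}{195} \sqrt{14753310}}{2}\right) - 33474\right) \left(- \frac{1}{44903}\right) = \left(\left(-5 + \frac{\sqrt{14753310}}{390}\right) - 33474\right) \left(- \frac{1}{44903}\right) = \left(-33479 + \frac{\sqrt{14753310}}{390}\right) \left(- \frac{1}{44903}\right) = \frac{33479}{44903} - \frac{\sqrt{14753310}}{17512170}$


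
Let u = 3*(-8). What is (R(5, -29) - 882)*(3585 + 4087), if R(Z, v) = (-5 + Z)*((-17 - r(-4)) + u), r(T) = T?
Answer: -6766704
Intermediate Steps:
u = -24
R(Z, v) = 185 - 37*Z (R(Z, v) = (-5 + Z)*((-17 - 1*(-4)) - 24) = (-5 + Z)*((-17 + 4) - 24) = (-5 + Z)*(-13 - 24) = (-5 + Z)*(-37) = 185 - 37*Z)
(R(5, -29) - 882)*(3585 + 4087) = ((185 - 37*5) - 882)*(3585 + 4087) = ((185 - 185) - 882)*7672 = (0 - 882)*7672 = -882*7672 = -6766704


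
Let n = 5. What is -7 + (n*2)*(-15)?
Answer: -157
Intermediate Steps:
-7 + (n*2)*(-15) = -7 + (5*2)*(-15) = -7 + 10*(-15) = -7 - 150 = -157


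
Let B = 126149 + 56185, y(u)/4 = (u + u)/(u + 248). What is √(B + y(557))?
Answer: √118160577430/805 ≈ 427.01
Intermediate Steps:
y(u) = 8*u/(248 + u) (y(u) = 4*((u + u)/(u + 248)) = 4*((2*u)/(248 + u)) = 4*(2*u/(248 + u)) = 8*u/(248 + u))
B = 182334
√(B + y(557)) = √(182334 + 8*557/(248 + 557)) = √(182334 + 8*557/805) = √(182334 + 8*557*(1/805)) = √(182334 + 4456/805) = √(146783326/805) = √118160577430/805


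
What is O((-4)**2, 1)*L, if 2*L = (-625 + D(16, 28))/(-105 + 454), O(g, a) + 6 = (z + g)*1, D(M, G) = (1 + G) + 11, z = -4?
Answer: -1755/349 ≈ -5.0287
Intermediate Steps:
D(M, G) = 12 + G
O(g, a) = -10 + g (O(g, a) = -6 + (-4 + g)*1 = -6 + (-4 + g) = -10 + g)
L = -585/698 (L = ((-625 + (12 + 28))/(-105 + 454))/2 = ((-625 + 40)/349)/2 = (-585*1/349)/2 = (1/2)*(-585/349) = -585/698 ≈ -0.83811)
O((-4)**2, 1)*L = (-10 + (-4)**2)*(-585/698) = (-10 + 16)*(-585/698) = 6*(-585/698) = -1755/349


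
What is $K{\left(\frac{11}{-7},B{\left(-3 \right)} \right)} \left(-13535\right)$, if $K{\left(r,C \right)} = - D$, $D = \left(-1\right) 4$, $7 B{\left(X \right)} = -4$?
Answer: $-54140$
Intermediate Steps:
$B{\left(X \right)} = - \frac{4}{7}$ ($B{\left(X \right)} = \frac{1}{7} \left(-4\right) = - \frac{4}{7}$)
$D = -4$
$K{\left(r,C \right)} = 4$ ($K{\left(r,C \right)} = \left(-1\right) \left(-4\right) = 4$)
$K{\left(\frac{11}{-7},B{\left(-3 \right)} \right)} \left(-13535\right) = 4 \left(-13535\right) = -54140$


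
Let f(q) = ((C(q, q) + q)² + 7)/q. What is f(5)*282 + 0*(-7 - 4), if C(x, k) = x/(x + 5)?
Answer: 21009/10 ≈ 2100.9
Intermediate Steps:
C(x, k) = x/(5 + x)
f(q) = (7 + (q + q/(5 + q))²)/q (f(q) = ((q/(5 + q) + q)² + 7)/q = ((q + q/(5 + q))² + 7)/q = (7 + (q + q/(5 + q))²)/q)
f(5)*282 + 0*(-7 - 4) = (7/5 + 5*(6 + 5)²/(5 + 5)²)*282 + 0*(-7 - 4) = (7*(⅕) + 5*11²/10²)*282 + 0*(-11) = (7/5 + 5*(1/100)*121)*282 + 0 = (7/5 + 121/20)*282 + 0 = (149/20)*282 + 0 = 21009/10 + 0 = 21009/10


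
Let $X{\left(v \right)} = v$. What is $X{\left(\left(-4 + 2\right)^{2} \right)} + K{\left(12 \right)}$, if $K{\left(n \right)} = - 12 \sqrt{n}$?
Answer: $4 - 24 \sqrt{3} \approx -37.569$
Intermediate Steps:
$X{\left(\left(-4 + 2\right)^{2} \right)} + K{\left(12 \right)} = \left(-4 + 2\right)^{2} - 12 \sqrt{12} = \left(-2\right)^{2} - 12 \cdot 2 \sqrt{3} = 4 - 24 \sqrt{3}$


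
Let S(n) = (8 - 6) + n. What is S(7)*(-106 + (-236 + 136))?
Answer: -1854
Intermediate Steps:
S(n) = 2 + n
S(7)*(-106 + (-236 + 136)) = (2 + 7)*(-106 + (-236 + 136)) = 9*(-106 - 100) = 9*(-206) = -1854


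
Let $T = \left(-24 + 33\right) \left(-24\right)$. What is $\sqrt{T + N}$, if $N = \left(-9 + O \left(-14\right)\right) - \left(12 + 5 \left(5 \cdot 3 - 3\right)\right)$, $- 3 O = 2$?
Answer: $\frac{i \sqrt{2589}}{3} \approx 16.961 i$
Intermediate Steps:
$O = - \frac{2}{3}$ ($O = \left(- \frac{1}{3}\right) 2 = - \frac{2}{3} \approx -0.66667$)
$T = -216$ ($T = 9 \left(-24\right) = -216$)
$N = - \frac{215}{3}$ ($N = \left(-9 - - \frac{28}{3}\right) - \left(12 + 5 \left(5 \cdot 3 - 3\right)\right) = \left(-9 + \frac{28}{3}\right) - \left(12 + 5 \left(15 - 3\right)\right) = \frac{1}{3} - 72 = - \frac{215}{3} \approx -71.667$)
$\sqrt{T + N} = \sqrt{-216 - \frac{215}{3}} = \sqrt{- \frac{863}{3}} = \frac{i \sqrt{2589}}{3}$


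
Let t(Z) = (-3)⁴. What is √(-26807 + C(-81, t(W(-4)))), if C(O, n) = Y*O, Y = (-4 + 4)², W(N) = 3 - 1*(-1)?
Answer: I*√26807 ≈ 163.73*I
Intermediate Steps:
W(N) = 4 (W(N) = 3 + 1 = 4)
Y = 0 (Y = 0² = 0)
t(Z) = 81
C(O, n) = 0 (C(O, n) = 0*O = 0)
√(-26807 + C(-81, t(W(-4)))) = √(-26807 + 0) = √(-26807) = I*√26807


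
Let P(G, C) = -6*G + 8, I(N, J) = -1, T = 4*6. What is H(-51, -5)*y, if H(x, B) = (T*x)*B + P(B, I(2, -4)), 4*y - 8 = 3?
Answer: 33869/2 ≈ 16935.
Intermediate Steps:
y = 11/4 (y = 2 + (1/4)*3 = 2 + 3/4 = 11/4 ≈ 2.7500)
T = 24
P(G, C) = 8 - 6*G
H(x, B) = 8 - 6*B + 24*B*x (H(x, B) = (24*x)*B + (8 - 6*B) = 24*B*x + (8 - 6*B) = 8 - 6*B + 24*B*x)
H(-51, -5)*y = (8 - 6*(-5) + 24*(-5)*(-51))*(11/4) = (8 + 30 + 6120)*(11/4) = 6158*(11/4) = 33869/2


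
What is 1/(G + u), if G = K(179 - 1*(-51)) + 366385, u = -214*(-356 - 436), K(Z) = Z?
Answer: 1/536103 ≈ 1.8653e-6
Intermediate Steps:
u = 169488 (u = -214*(-792) = 169488)
G = 366615 (G = (179 - 1*(-51)) + 366385 = (179 + 51) + 366385 = 230 + 366385 = 366615)
1/(G + u) = 1/(366615 + 169488) = 1/536103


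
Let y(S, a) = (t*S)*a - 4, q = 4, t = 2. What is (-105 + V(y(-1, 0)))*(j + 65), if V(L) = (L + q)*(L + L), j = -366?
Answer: 31605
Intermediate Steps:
y(S, a) = -4 + 2*S*a (y(S, a) = (2*S)*a - 4 = 2*S*a - 4 = -4 + 2*S*a)
V(L) = 2*L*(4 + L) (V(L) = (L + 4)*(L + L) = (4 + L)*(2*L) = 2*L*(4 + L))
(-105 + V(y(-1, 0)))*(j + 65) = (-105 + 2*(-4 + 2*(-1)*0)*(4 + (-4 + 2*(-1)*0)))*(-366 + 65) = (-105 + 2*(-4 + 0)*(4 + (-4 + 0)))*(-301) = (-105 + 2*(-4)*(4 - 4))*(-301) = (-105 + 2*(-4)*0)*(-301) = (-105 + 0)*(-301) = -105*(-301) = 31605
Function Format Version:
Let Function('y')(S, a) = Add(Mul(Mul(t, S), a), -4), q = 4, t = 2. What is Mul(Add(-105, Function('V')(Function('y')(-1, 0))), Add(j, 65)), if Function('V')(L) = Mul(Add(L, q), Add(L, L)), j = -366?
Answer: 31605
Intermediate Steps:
Function('y')(S, a) = Add(-4, Mul(2, S, a)) (Function('y')(S, a) = Add(Mul(Mul(2, S), a), -4) = Add(Mul(2, S, a), -4) = Add(-4, Mul(2, S, a)))
Function('V')(L) = Mul(2, L, Add(4, L)) (Function('V')(L) = Mul(Add(L, 4), Add(L, L)) = Mul(Add(4, L), Mul(2, L)) = Mul(2, L, Add(4, L)))
Mul(Add(-105, Function('V')(Function('y')(-1, 0))), Add(j, 65)) = Mul(Add(-105, Mul(2, Add(-4, Mul(2, -1, 0)), Add(4, Add(-4, Mul(2, -1, 0))))), Add(-366, 65)) = Mul(Add(-105, Mul(2, Add(-4, 0), Add(4, Add(-4, 0)))), -301) = Mul(Add(-105, Mul(2, -4, Add(4, -4))), -301) = Mul(Add(-105, Mul(2, -4, 0)), -301) = Mul(Add(-105, 0), -301) = Mul(-105, -301) = 31605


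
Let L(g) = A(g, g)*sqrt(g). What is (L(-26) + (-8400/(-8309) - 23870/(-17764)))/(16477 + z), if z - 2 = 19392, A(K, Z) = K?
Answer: 24825245/378185585514 - 26*I*sqrt(26)/35871 ≈ 6.5643e-5 - 0.0036959*I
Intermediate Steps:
z = 19394 (z = 2 + 19392 = 19394)
L(g) = g**(3/2) (L(g) = g*sqrt(g) = g**(3/2))
(L(-26) + (-8400/(-8309) - 23870/(-17764)))/(16477 + z) = ((-26)**(3/2) + (-8400/(-8309) - 23870/(-17764)))/(16477 + 19394) = (-26*I*sqrt(26) + (-8400*(-1/8309) - 23870*(-1/17764)))/35871 = (-26*I*sqrt(26) + (1200/1187 + 11935/8882))*(1/35871) = (-26*I*sqrt(26) + 24825245/10542934)*(1/35871) = (24825245/10542934 - 26*I*sqrt(26))*(1/35871) = 24825245/378185585514 - 26*I*sqrt(26)/35871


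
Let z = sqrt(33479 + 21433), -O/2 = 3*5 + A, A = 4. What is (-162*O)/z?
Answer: 513*sqrt(858)/572 ≈ 26.270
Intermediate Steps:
O = -38 (O = -2*(3*5 + 4) = -2*(15 + 4) = -2*19 = -38)
z = 8*sqrt(858) (z = sqrt(54912) = 8*sqrt(858) ≈ 234.33)
(-162*O)/z = (-162*(-38))/((8*sqrt(858))) = 6156*(sqrt(858)/6864) = 513*sqrt(858)/572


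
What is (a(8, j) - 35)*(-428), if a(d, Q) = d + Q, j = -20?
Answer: 20116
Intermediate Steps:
a(d, Q) = Q + d
(a(8, j) - 35)*(-428) = ((-20 + 8) - 35)*(-428) = (-12 - 35)*(-428) = -47*(-428) = 20116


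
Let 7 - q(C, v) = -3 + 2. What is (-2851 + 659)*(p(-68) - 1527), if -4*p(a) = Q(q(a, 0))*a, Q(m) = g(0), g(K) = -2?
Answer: 3421712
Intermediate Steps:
q(C, v) = 8 (q(C, v) = 7 - (-3 + 2) = 7 - 1*(-1) = 7 + 1 = 8)
Q(m) = -2
p(a) = a/2 (p(a) = -(-1)*a/2 = a/2)
(-2851 + 659)*(p(-68) - 1527) = (-2851 + 659)*((1/2)*(-68) - 1527) = -2192*(-34 - 1527) = -2192*(-1561) = 3421712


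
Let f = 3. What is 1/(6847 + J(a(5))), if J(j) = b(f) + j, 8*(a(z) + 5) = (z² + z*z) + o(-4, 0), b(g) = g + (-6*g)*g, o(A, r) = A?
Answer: 4/27187 ≈ 0.00014713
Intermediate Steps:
b(g) = g - 6*g²
a(z) = -11/2 + z²/4 (a(z) = -5 + ((z² + z*z) - 4)/8 = -5 + ((z² + z²) - 4)/8 = -5 + (2*z² - 4)/8 = -5 + (-4 + 2*z²)/8 = -5 + (-½ + z²/4) = -11/2 + z²/4)
J(j) = -51 + j (J(j) = 3*(1 - 6*3) + j = 3*(1 - 18) + j = 3*(-17) + j = -51 + j)
1/(6847 + J(a(5))) = 1/(6847 + (-51 + (-11/2 + (¼)*5²))) = 1/(6847 + (-51 + (-11/2 + (¼)*25))) = 1/(6847 + (-51 + (-11/2 + 25/4))) = 1/(6847 + (-51 + ¾)) = 1/(6847 - 201/4) = 1/(27187/4) = 4/27187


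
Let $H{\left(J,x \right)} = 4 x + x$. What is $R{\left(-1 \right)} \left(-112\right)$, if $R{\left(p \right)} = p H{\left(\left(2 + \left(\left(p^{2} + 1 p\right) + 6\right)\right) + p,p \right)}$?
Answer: $-560$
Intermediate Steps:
$H{\left(J,x \right)} = 5 x$
$R{\left(p \right)} = 5 p^{2}$ ($R{\left(p \right)} = p 5 p = 5 p^{2}$)
$R{\left(-1 \right)} \left(-112\right) = 5 \left(-1\right)^{2} \left(-112\right) = 5 \cdot 1 \left(-112\right) = 5 \left(-112\right) = -560$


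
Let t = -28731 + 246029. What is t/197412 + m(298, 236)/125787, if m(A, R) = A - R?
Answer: 1519194615/1379547958 ≈ 1.1012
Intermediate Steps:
t = 217298
t/197412 + m(298, 236)/125787 = 217298/197412 + (298 - 1*236)/125787 = 217298*(1/197412) + (298 - 236)*(1/125787) = 108649/98706 + 62*(1/125787) = 108649/98706 + 62/125787 = 1519194615/1379547958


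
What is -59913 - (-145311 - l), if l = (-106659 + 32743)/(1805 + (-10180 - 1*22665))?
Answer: 662706959/7760 ≈ 85400.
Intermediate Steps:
l = 18479/7760 (l = -73916/(1805 + (-10180 - 22665)) = -73916/(1805 - 32845) = -73916/(-31040) = -73916*(-1/31040) = 18479/7760 ≈ 2.3813)
-59913 - (-145311 - l) = -59913 - (-145311 - 1*18479/7760) = -59913 - (-145311 - 18479/7760) = -59913 - 1*(-1127631839/7760) = -59913 + 1127631839/7760 = 662706959/7760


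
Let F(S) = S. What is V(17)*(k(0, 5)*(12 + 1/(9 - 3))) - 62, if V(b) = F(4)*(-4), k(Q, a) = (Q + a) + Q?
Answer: -3106/3 ≈ -1035.3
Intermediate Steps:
k(Q, a) = a + 2*Q
V(b) = -16 (V(b) = 4*(-4) = -16)
V(17)*(k(0, 5)*(12 + 1/(9 - 3))) - 62 = -16*(5 + 2*0)*(12 + 1/(9 - 3)) - 62 = -16*(5 + 0)*(12 + 1/6) - 62 = -80*(12 + ⅙) - 62 = -80*73/6 - 62 = -16*365/6 - 62 = -2920/3 - 62 = -3106/3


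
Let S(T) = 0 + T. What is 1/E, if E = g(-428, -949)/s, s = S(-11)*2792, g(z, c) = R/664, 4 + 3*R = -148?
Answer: 7647288/19 ≈ 4.0249e+5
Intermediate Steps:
R = -152/3 (R = -4/3 + (1/3)*(-148) = -4/3 - 148/3 = -152/3 ≈ -50.667)
g(z, c) = -19/249 (g(z, c) = -152/3/664 = -152/3*1/664 = -19/249)
S(T) = T
s = -30712 (s = -11*2792 = -30712)
E = 19/7647288 (E = -19/249/(-30712) = -19/249*(-1/30712) = 19/7647288 ≈ 2.4845e-6)
1/E = 1/(19/7647288) = 7647288/19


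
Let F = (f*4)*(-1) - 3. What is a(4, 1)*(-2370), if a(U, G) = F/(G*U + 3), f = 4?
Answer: 45030/7 ≈ 6432.9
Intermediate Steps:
F = -19 (F = (4*4)*(-1) - 3 = 16*(-1) - 3 = -16 - 3 = -19)
a(U, G) = -19/(3 + G*U) (a(U, G) = -19/(G*U + 3) = -19/(3 + G*U))
a(4, 1)*(-2370) = -19/(3 + 1*4)*(-2370) = -19/(3 + 4)*(-2370) = -19/7*(-2370) = 45030/7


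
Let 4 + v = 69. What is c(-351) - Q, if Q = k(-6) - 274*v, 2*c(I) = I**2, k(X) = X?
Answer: 158833/2 ≈ 79417.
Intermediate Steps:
v = 65 (v = -4 + 69 = 65)
c(I) = I**2/2
Q = -17816 (Q = -6 - 274*65 = -6 - 17810 = -17816)
c(-351) - Q = (1/2)*(-351)**2 - 1*(-17816) = (1/2)*123201 + 17816 = 123201/2 + 17816 = 158833/2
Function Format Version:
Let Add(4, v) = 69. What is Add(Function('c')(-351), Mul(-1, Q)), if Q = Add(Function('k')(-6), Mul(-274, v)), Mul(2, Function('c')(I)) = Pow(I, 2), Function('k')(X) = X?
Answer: Rational(158833, 2) ≈ 79417.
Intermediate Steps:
v = 65 (v = Add(-4, 69) = 65)
Function('c')(I) = Mul(Rational(1, 2), Pow(I, 2))
Q = -17816 (Q = Add(-6, Mul(-274, 65)) = Add(-6, -17810) = -17816)
Add(Function('c')(-351), Mul(-1, Q)) = Add(Mul(Rational(1, 2), Pow(-351, 2)), Mul(-1, -17816)) = Add(Mul(Rational(1, 2), 123201), 17816) = Add(Rational(123201, 2), 17816) = Rational(158833, 2)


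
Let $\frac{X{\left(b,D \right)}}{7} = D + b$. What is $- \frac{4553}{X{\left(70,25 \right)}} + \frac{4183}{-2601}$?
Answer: $- \frac{14624048}{1729665} \approx -8.4548$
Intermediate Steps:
$X{\left(b,D \right)} = 7 D + 7 b$ ($X{\left(b,D \right)} = 7 \left(D + b\right) = 7 D + 7 b$)
$- \frac{4553}{X{\left(70,25 \right)}} + \frac{4183}{-2601} = - \frac{4553}{7 \cdot 25 + 7 \cdot 70} + \frac{4183}{-2601} = - \frac{4553}{175 + 490} + 4183 \left(- \frac{1}{2601}\right) = - \frac{4553}{665} - \frac{4183}{2601} = - \frac{14624048}{1729665}$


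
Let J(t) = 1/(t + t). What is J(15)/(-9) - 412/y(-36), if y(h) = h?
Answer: 3089/270 ≈ 11.441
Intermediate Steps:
J(t) = 1/(2*t)
J(15)/(-9) - 412/y(-36) = ((½)/15)/(-9) - 412/(-36) = ((½)*(1/15))*(-⅑) - 412*(-1/36) = (1/30)*(-⅑) + 103/9 = -1/270 + 103/9 = 3089/270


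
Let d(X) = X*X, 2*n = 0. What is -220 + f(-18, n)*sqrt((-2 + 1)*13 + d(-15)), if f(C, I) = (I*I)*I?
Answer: -220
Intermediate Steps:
n = 0 (n = (1/2)*0 = 0)
d(X) = X**2
f(C, I) = I**3 (f(C, I) = I**2*I = I**3)
-220 + f(-18, n)*sqrt((-2 + 1)*13 + d(-15)) = -220 + 0**3*sqrt((-2 + 1)*13 + (-15)**2) = -220 + 0*sqrt(-1*13 + 225) = -220 + 0*sqrt(-13 + 225) = -220 + 0*sqrt(212) = -220 + 0*(2*sqrt(53)) = -220 + 0 = -220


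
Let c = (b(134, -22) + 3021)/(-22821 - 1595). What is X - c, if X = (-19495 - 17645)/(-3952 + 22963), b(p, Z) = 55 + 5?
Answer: -282745783/154724192 ≈ -1.8274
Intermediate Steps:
b(p, Z) = 60
X = -12380/6337 (X = -37140/19011 = -37140*1/19011 = -12380/6337 ≈ -1.9536)
c = -3081/24416 (c = (60 + 3021)/(-22821 - 1595) = 3081/(-24416) = 3081*(-1/24416) = -3081/24416 ≈ -0.12619)
X - c = -12380/6337 - 1*(-3081/24416) = -12380/6337 + 3081/24416 = -282745783/154724192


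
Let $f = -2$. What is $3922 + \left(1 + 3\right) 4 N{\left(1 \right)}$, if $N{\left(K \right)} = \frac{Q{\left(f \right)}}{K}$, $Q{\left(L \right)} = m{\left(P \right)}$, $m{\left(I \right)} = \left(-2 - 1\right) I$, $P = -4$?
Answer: $4114$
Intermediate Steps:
$m{\left(I \right)} = - 3 I$
$Q{\left(L \right)} = 12$ ($Q{\left(L \right)} = \left(-3\right) \left(-4\right) = 12$)
$N{\left(K \right)} = \frac{12}{K}$
$3922 + \left(1 + 3\right) 4 N{\left(1 \right)} = 3922 + \left(1 + 3\right) 4 \cdot \frac{12}{1} = 3922 + 4 \cdot 4 \cdot 12 \cdot 1 = 3922 + 16 \cdot 12 = 3922 + 192 = 4114$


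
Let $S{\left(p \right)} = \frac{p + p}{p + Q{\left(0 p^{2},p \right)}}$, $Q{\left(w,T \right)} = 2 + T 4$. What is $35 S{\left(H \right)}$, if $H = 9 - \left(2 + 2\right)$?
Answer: $\frac{350}{27} \approx 12.963$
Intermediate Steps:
$H = 5$ ($H = 9 - 4 = 5$)
$Q{\left(w,T \right)} = 2 + 4 T$
$S{\left(p \right)} = \frac{2 p}{2 + 5 p}$ ($S{\left(p \right)} = \frac{p + p}{p + \left(2 + 4 p\right)} = \frac{2 p}{2 + 5 p}$)
$35 S{\left(H \right)} = 35 \cdot 2 \cdot 5 \frac{1}{2 + 5 \cdot 5} = 35 \cdot 2 \cdot 5 \frac{1}{2 + 25} = 35 \cdot 2 \cdot 5 \cdot \frac{1}{27} = 35 \cdot \frac{10}{27} = \frac{350}{27}$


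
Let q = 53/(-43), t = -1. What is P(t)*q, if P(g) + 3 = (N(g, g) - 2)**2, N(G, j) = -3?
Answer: -1166/43 ≈ -27.116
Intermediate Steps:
P(g) = 22 (P(g) = -3 + (-3 - 2)**2 = -3 + (-5)**2 = -3 + 25 = 22)
q = -53/43 (q = 53*(-1/43) = -53/43 ≈ -1.2326)
P(t)*q = 22*(-53/43) = -1166/43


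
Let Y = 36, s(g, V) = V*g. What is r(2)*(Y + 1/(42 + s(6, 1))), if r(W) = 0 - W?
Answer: -1729/24 ≈ -72.042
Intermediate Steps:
r(W) = -W
r(2)*(Y + 1/(42 + s(6, 1))) = (-1*2)*(36 + 1/(42 + 1*6)) = -2*(36 + 1/(42 + 6)) = -2*(36 + 1/48) = -2*1729/48 = -1729/24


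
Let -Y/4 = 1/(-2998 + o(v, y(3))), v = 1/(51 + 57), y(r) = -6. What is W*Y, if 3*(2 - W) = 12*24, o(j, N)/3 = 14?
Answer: -94/739 ≈ -0.12720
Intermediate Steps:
v = 1/108 ≈ 0.0092593
o(j, N) = 42 (o(j, N) = 3*14 = 42)
W = -94 (W = 2 - 4*24 = 2 - ⅓*288 = 2 - 96 = -94)
Y = 1/739 (Y = -4/(-2998 + 42) = -4/(-2956) = -4*(-1/2956) = 1/739 ≈ 0.0013532)
W*Y = -94*1/739 = -94/739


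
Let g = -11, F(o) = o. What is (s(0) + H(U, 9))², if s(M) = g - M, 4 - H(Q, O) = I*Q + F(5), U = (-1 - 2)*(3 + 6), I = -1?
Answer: 1521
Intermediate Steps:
U = -27 (U = -3*9 = -27)
H(Q, O) = -1 + Q (H(Q, O) = 4 - (-Q + 5) = 4 - (5 - Q) = 4 + (-5 + Q) = -1 + Q)
s(M) = -11 - M
(s(0) + H(U, 9))² = ((-11 - 1*0) + (-1 - 27))² = ((-11 + 0) - 28)² = (-11 - 28)² = (-39)² = 1521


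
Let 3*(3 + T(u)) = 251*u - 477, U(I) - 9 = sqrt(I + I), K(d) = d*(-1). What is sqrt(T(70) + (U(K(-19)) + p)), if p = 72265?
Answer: sqrt(701718 + 9*sqrt(38))/3 ≈ 279.24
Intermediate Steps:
K(d) = -d
U(I) = 9 + sqrt(2)*sqrt(I) (U(I) = 9 + sqrt(I + I) = 9 + sqrt(2*I) = 9 + sqrt(2)*sqrt(I))
T(u) = -162 + 251*u/3 (T(u) = -3 + (251*u - 477)/3 = -3 + (-477 + 251*u)/3 = -3 + (-159 + 251*u/3) = -162 + 251*u/3)
sqrt(T(70) + (U(K(-19)) + p)) = sqrt((-162 + (251/3)*70) + ((9 + sqrt(2)*sqrt(-1*(-19))) + 72265)) = sqrt((-162 + 17570/3) + ((9 + sqrt(2)*sqrt(19)) + 72265)) = sqrt(17084/3 + ((9 + sqrt(38)) + 72265)) = sqrt(17084/3 + (72274 + sqrt(38))) = sqrt(233906/3 + sqrt(38))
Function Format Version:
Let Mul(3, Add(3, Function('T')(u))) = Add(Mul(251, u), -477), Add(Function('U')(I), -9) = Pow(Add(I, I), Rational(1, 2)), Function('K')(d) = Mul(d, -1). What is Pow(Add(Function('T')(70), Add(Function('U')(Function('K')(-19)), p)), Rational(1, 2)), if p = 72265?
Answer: Mul(Rational(1, 3), Pow(Add(701718, Mul(9, Pow(38, Rational(1, 2)))), Rational(1, 2))) ≈ 279.24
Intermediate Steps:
Function('K')(d) = Mul(-1, d)
Function('U')(I) = Add(9, Mul(Pow(2, Rational(1, 2)), Pow(I, Rational(1, 2)))) (Function('U')(I) = Add(9, Pow(Add(I, I), Rational(1, 2))) = Add(9, Pow(Mul(2, I), Rational(1, 2))) = Add(9, Mul(Pow(2, Rational(1, 2)), Pow(I, Rational(1, 2)))))
Function('T')(u) = Add(-162, Mul(Rational(251, 3), u)) (Function('T')(u) = Add(-3, Mul(Rational(1, 3), Add(Mul(251, u), -477))) = Add(-3, Mul(Rational(1, 3), Add(-477, Mul(251, u)))) = Add(-3, Add(-159, Mul(Rational(251, 3), u))) = Add(-162, Mul(Rational(251, 3), u)))
Pow(Add(Function('T')(70), Add(Function('U')(Function('K')(-19)), p)), Rational(1, 2)) = Pow(Add(Add(-162, Mul(Rational(251, 3), 70)), Add(Add(9, Mul(Pow(2, Rational(1, 2)), Pow(Mul(-1, -19), Rational(1, 2)))), 72265)), Rational(1, 2)) = Pow(Add(Add(-162, Rational(17570, 3)), Add(Add(9, Mul(Pow(2, Rational(1, 2)), Pow(19, Rational(1, 2)))), 72265)), Rational(1, 2)) = Pow(Add(Rational(17084, 3), Add(Add(9, Pow(38, Rational(1, 2))), 72265)), Rational(1, 2)) = Pow(Add(Rational(17084, 3), Add(72274, Pow(38, Rational(1, 2)))), Rational(1, 2)) = Pow(Add(Rational(233906, 3), Pow(38, Rational(1, 2))), Rational(1, 2))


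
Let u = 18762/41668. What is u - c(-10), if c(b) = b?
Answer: 217721/20834 ≈ 10.450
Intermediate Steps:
u = 9381/20834 (u = 18762*(1/41668) = 9381/20834 ≈ 0.45027)
u - c(-10) = 9381/20834 - 1*(-10) = 9381/20834 + 10 = 217721/20834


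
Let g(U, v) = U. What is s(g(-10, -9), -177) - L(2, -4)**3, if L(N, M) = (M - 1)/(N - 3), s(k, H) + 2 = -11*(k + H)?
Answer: 1930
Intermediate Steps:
s(k, H) = -2 - 11*H - 11*k (s(k, H) = -2 - 11*(k + H) = -2 - 11*(H + k) = -2 + (-11*H - 11*k) = -2 - 11*H - 11*k)
L(N, M) = (-1 + M)/(-3 + N)
s(g(-10, -9), -177) - L(2, -4)**3 = (-2 - 11*(-177) - 11*(-10)) - ((-1 - 4)/(-3 + 2))**3 = (-2 + 1947 + 110) - (-5/(-1))**3 = 2055 - (-1*(-5))**3 = 2055 - 1*5**3 = 2055 - 1*125 = 2055 - 125 = 1930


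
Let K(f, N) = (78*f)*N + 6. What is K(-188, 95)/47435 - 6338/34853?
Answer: -48853451152/1653252055 ≈ -29.550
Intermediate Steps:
K(f, N) = 6 + 78*N*f (K(f, N) = 78*N*f + 6 = 6 + 78*N*f)
K(-188, 95)/47435 - 6338/34853 = (6 + 78*95*(-188))/47435 - 6338/34853 = (6 - 1393080)*(1/47435) - 6338*1/34853 = -1393074*1/47435 - 6338/34853 = -1393074/47435 - 6338/34853 = -48853451152/1653252055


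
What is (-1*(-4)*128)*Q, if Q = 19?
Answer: 9728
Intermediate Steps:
(-1*(-4)*128)*Q = (-1*(-4)*128)*19 = (4*128)*19 = 512*19 = 9728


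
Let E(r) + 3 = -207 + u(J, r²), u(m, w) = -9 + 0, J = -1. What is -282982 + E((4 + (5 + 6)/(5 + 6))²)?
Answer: -283201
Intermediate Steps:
u(m, w) = -9
E(r) = -219 (E(r) = -3 + (-207 - 9) = -3 - 216 = -219)
-282982 + E((4 + (5 + 6)/(5 + 6))²) = -282982 - 219 = -283201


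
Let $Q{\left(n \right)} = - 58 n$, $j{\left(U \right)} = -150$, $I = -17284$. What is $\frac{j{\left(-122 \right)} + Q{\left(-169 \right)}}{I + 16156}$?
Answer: $- \frac{2413}{282} \approx -8.5567$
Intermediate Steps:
$\frac{j{\left(-122 \right)} + Q{\left(-169 \right)}}{I + 16156} = \frac{-150 - -9802}{-17284 + 16156} = \frac{-150 + 9802}{-1128} = 9652 \left(- \frac{1}{1128}\right) = - \frac{2413}{282}$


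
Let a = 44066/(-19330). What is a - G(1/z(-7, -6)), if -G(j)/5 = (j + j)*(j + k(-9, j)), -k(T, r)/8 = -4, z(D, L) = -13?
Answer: -43833327/1633385 ≈ -26.836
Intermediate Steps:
k(T, r) = 32 (k(T, r) = -8*(-4) = 32)
a = -22033/9665 (a = 44066*(-1/19330) = -22033/9665 ≈ -2.2797)
G(j) = -10*j*(32 + j) (G(j) = -5*(j + j)*(j + 32) = -5*2*j*(32 + j) = -10*j*(32 + j))
a - G(1/z(-7, -6)) = -22033/9665 - (-10)*(32 + 1/(-13))/(-13) = -22033/9665 - (-10)*(-1)*(32 - 1/13)/13 = -22033/9665 - (-10)*(-1)*415/(13*13) = -22033/9665 - 1*4150/169 = -22033/9665 - 4150/169 = -43833327/1633385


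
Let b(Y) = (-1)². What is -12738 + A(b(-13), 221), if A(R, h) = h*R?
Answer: -12517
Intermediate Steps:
b(Y) = 1
A(R, h) = R*h
-12738 + A(b(-13), 221) = -12738 + 1*221 = -12738 + 221 = -12517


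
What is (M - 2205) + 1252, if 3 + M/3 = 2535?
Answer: 6643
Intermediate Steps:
M = 7596 (M = -9 + 3*2535 = -9 + 7605 = 7596)
(M - 2205) + 1252 = (7596 - 2205) + 1252 = 5391 + 1252 = 6643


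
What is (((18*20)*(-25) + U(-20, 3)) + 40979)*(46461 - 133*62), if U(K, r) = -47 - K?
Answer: 1221045680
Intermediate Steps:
(((18*20)*(-25) + U(-20, 3)) + 40979)*(46461 - 133*62) = (((18*20)*(-25) + (-47 - 1*(-20))) + 40979)*(46461 - 133*62) = ((360*(-25) + (-47 + 20)) + 40979)*(46461 - 8246) = ((-9000 - 27) + 40979)*38215 = (-9027 + 40979)*38215 = 31952*38215 = 1221045680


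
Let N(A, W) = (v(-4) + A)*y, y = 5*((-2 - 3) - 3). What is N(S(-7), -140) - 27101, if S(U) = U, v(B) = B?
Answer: -26661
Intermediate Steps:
y = -40 (y = 5*(-5 - 3) = 5*(-8) = -40)
N(A, W) = 160 - 40*A (N(A, W) = (-4 + A)*(-40) = 160 - 40*A)
N(S(-7), -140) - 27101 = (160 - 40*(-7)) - 27101 = (160 + 280) - 27101 = 440 - 27101 = -26661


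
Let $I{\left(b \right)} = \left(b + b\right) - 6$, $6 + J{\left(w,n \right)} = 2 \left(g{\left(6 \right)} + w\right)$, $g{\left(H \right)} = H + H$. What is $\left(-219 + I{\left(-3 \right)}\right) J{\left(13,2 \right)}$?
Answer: $-10164$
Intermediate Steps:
$g{\left(H \right)} = 2 H$
$J{\left(w,n \right)} = 18 + 2 w$ ($J{\left(w,n \right)} = -6 + 2 \left(2 \cdot 6 + w\right) = -6 + 2 \left(12 + w\right) = -6 + \left(24 + 2 w\right) = 18 + 2 w$)
$I{\left(b \right)} = -6 + 2 b$ ($I{\left(b \right)} = 2 b - 6 = -6 + 2 b$)
$\left(-219 + I{\left(-3 \right)}\right) J{\left(13,2 \right)} = \left(-219 + \left(-6 + 2 \left(-3\right)\right)\right) \left(18 + 2 \cdot 13\right) = \left(-219 - 12\right) \left(18 + 26\right) = \left(-219 - 12\right) 44 = \left(-231\right) 44 = -10164$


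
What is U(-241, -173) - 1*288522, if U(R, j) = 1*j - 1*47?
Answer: -288742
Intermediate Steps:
U(R, j) = -47 + j (U(R, j) = j - 47 = -47 + j)
U(-241, -173) - 1*288522 = (-47 - 173) - 1*288522 = -220 - 288522 = -288742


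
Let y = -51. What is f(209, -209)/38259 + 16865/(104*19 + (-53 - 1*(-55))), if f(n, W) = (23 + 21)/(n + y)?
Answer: 50973848281/5978427858 ≈ 8.5263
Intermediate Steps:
f(n, W) = 44/(-51 + n) (f(n, W) = (23 + 21)/(n - 51) = 44/(-51 + n))
f(209, -209)/38259 + 16865/(104*19 + (-53 - 1*(-55))) = (44/(-51 + 209))/38259 + 16865/(104*19 + (-53 - 1*(-55))) = (44/158)*(1/38259) + 16865/(1976 + (-53 + 55)) = (44*(1/158))*(1/38259) + 16865/(1976 + 2) = (22/79)*(1/38259) + 16865/1978 = 22/3022461 + 16865*(1/1978) = 22/3022461 + 16865/1978 = 50973848281/5978427858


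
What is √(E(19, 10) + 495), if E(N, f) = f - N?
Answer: 9*√6 ≈ 22.045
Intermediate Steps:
√(E(19, 10) + 495) = √((10 - 1*19) + 495) = √((10 - 19) + 495) = √(-9 + 495) = √486 = 9*√6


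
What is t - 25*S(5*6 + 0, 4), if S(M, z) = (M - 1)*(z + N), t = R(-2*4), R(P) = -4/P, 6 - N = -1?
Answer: -15949/2 ≈ -7974.5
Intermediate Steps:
N = 7 (N = 6 - 1*(-1) = 6 + 1 = 7)
t = ½ (t = -4/((-2*4)) = -4/(-8) = -4*(-⅛) = ½ ≈ 0.50000)
S(M, z) = (-1 + M)*(7 + z) (S(M, z) = (M - 1)*(z + 7) = (-1 + M)*(7 + z))
t - 25*S(5*6 + 0, 4) = ½ - 25*(-7 - 1*4 + 7*(5*6 + 0) + (5*6 + 0)*4) = ½ - 25*(-7 - 4 + 7*(30 + 0) + (30 + 0)*4) = ½ - 25*(-7 - 4 + 7*30 + 30*4) = ½ - 25*(-7 - 4 + 210 + 120) = ½ - 25*319 = ½ - 7975 = -15949/2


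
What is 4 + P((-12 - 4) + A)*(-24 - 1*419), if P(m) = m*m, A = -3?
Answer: -159919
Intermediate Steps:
P(m) = m²
4 + P((-12 - 4) + A)*(-24 - 1*419) = 4 + ((-12 - 4) - 3)²*(-24 - 1*419) = 4 + (-16 - 3)²*(-24 - 419) = 4 + (-19)²*(-443) = 4 + 361*(-443) = 4 - 159923 = -159919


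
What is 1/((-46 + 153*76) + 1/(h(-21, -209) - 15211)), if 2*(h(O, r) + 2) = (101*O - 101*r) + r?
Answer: 11647/134895552 ≈ 8.6341e-5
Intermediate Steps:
h(O, r) = -2 - 50*r + 101*O/2 (h(O, r) = -2 + ((101*O - 101*r) + r)/2 = -2 + ((-101*r + 101*O) + r)/2 = -2 + (-100*r + 101*O)/2 = -2 + (-50*r + 101*O/2) = -2 - 50*r + 101*O/2)
1/((-46 + 153*76) + 1/(h(-21, -209) - 15211)) = 1/((-46 + 153*76) + 1/((-2 - 50*(-209) + (101/2)*(-21)) - 15211)) = 1/((-46 + 11628) + 1/((-2 + 10450 - 2121/2) - 15211)) = 1/(11582 + 1/(18775/2 - 15211)) = 1/(11582 + 1/(-11647/2)) = 1/(11582 - 2/11647) = 1/(134895552/11647) = 11647/134895552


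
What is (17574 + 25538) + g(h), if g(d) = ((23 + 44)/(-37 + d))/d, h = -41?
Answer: 137872243/3198 ≈ 43112.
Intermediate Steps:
g(d) = 67/(d*(-37 + d)) (g(d) = (67/(-37 + d))/d = 67/(d*(-37 + d)))
(17574 + 25538) + g(h) = (17574 + 25538) + 67/(-41*(-37 - 41)) = 43112 + 67*(-1/41)/(-78) = 43112 + 67*(-1/41)*(-1/78) = 43112 + 67/3198 = 137872243/3198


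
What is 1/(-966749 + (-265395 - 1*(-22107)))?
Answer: -1/1210037 ≈ -8.2642e-7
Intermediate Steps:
1/(-966749 + (-265395 - 1*(-22107))) = 1/(-966749 + (-265395 + 22107)) = 1/(-966749 - 243288) = 1/(-1210037) = -1/1210037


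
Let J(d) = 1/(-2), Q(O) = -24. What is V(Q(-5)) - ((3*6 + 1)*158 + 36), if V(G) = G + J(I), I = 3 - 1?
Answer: -6125/2 ≈ -3062.5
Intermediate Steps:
I = 2
J(d) = -½
V(G) = -½ + G (V(G) = G - ½ = -½ + G)
V(Q(-5)) - ((3*6 + 1)*158 + 36) = (-½ - 24) - ((3*6 + 1)*158 + 36) = -49/2 - ((18 + 1)*158 + 36) = -49/2 - (19*158 + 36) = -49/2 - (3002 + 36) = -49/2 - 1*3038 = -49/2 - 3038 = -6125/2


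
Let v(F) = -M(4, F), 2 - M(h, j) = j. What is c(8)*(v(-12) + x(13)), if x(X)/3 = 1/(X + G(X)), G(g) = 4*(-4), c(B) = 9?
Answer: -135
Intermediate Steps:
M(h, j) = 2 - j
G(g) = -16
x(X) = 3/(-16 + X) (x(X) = 3/(X - 16) = 3/(-16 + X))
v(F) = -2 + F (v(F) = -(2 - F) = -2 + F)
c(8)*(v(-12) + x(13)) = 9*((-2 - 12) + 3/(-16 + 13)) = 9*(-14 + 3/(-3)) = 9*(-14 + 3*(-⅓)) = 9*(-14 - 1) = 9*(-15) = -135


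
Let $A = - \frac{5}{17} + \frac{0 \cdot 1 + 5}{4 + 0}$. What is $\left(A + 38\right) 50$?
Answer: $\frac{66225}{34} \approx 1947.8$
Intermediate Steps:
$A = \frac{65}{68}$ ($A = \left(-5\right) \frac{1}{17} + \frac{0 + 5}{4} = - \frac{5}{17} + 5 \cdot \frac{1}{4} = - \frac{5}{17} + \frac{5}{4} = \frac{65}{68} \approx 0.95588$)
$\left(A + 38\right) 50 = \left(\frac{65}{68} + 38\right) 50 = \frac{2649}{68} \cdot 50 = \frac{66225}{34}$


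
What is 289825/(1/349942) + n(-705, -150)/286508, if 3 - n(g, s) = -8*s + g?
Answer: 177184129442047/1747 ≈ 1.0142e+11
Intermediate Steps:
n(g, s) = 3 - g + 8*s (n(g, s) = 3 - (-8*s + g) = 3 - (g - 8*s) = 3 + (-g + 8*s) = 3 - g + 8*s)
289825/(1/349942) + n(-705, -150)/286508 = 289825/(1/349942) + (3 - 1*(-705) + 8*(-150))/286508 = 289825/(1/349942) + (3 + 705 - 1200)*(1/286508) = 289825*349942 - 492*1/286508 = 101421940150 - 3/1747 = 177184129442047/1747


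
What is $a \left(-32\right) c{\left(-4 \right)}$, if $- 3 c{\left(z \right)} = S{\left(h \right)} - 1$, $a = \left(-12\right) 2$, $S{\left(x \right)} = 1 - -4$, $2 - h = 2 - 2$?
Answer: $-1024$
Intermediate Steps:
$h = 2$ ($h = 2 - \left(2 - 2\right) = 2 - 0 = 2 + 0 = 2$)
$S{\left(x \right)} = 5$ ($S{\left(x \right)} = 1 + 4 = 5$)
$a = -24$
$c{\left(z \right)} = - \frac{4}{3}$ ($c{\left(z \right)} = - \frac{5 - 1}{3} = \left(- \frac{1}{3}\right) 4 = - \frac{4}{3}$)
$a \left(-32\right) c{\left(-4 \right)} = \left(-24\right) \left(-32\right) \left(- \frac{4}{3}\right) = 768 \left(- \frac{4}{3}\right) = -1024$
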